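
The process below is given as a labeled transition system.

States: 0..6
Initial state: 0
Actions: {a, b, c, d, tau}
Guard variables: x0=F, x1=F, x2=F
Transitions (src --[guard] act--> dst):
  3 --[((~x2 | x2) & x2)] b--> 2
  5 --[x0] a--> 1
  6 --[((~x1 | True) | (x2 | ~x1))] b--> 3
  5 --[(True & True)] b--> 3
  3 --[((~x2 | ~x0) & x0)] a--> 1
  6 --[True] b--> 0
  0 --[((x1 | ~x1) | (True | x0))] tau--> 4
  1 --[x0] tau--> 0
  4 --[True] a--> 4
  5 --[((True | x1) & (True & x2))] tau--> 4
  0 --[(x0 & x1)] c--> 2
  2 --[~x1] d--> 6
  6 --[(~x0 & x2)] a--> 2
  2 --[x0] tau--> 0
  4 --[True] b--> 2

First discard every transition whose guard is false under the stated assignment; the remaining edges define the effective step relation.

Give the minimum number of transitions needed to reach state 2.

Answer: 2

Analysis:
Layered search for 2:
  Layer 0: {0}
  Layer 1: {4}
  Layer 2: {2}
2 enters at depth 2; path tau·b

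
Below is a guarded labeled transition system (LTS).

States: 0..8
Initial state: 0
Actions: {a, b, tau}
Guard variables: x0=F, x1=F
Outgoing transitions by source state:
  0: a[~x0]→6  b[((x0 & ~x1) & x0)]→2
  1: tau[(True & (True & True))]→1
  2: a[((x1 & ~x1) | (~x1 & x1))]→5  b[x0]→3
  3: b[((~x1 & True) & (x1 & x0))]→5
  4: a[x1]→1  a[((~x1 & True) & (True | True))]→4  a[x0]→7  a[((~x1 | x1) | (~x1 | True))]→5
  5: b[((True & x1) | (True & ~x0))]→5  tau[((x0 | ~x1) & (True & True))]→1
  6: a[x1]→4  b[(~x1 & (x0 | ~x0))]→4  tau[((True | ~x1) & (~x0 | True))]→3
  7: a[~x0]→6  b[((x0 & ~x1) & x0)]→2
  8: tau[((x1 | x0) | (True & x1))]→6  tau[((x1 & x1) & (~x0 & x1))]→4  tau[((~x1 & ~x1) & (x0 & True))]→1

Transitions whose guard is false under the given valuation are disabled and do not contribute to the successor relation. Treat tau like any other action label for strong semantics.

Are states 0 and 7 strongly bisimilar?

Compute ~ classes (split until stable):
  π0 = {{0,1,2,3,4,5,6,7,8}}
  π1 = {{0,4,7},{1},{2,3,8},{5,6}}
  π2 = {{0,7},{1},{2,3,8},{4},{5},{6}}
Fixed point at round 3; 6 class(es).
0∈{0,7}, 7∈{0,7}

Answer: BISIMILAR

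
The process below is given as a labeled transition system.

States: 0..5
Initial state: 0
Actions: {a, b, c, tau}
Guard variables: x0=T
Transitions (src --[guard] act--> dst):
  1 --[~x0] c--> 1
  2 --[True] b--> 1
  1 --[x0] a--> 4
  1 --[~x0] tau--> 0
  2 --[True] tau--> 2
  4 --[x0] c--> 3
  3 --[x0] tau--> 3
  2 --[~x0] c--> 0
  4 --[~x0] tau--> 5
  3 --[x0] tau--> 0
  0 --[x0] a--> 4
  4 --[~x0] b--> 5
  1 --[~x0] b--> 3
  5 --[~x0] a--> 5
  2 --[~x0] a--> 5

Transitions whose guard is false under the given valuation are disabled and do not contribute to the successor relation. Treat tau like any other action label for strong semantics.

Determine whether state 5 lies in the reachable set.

Answer: UNREACHABLE

Analysis:
After dropping false guards: 7 live edges.
L0 = {0}
L1 = {4}  cumulative {0,4}
L2 = {3}  cumulative {0,3,4}
Reachable = {0,3,4}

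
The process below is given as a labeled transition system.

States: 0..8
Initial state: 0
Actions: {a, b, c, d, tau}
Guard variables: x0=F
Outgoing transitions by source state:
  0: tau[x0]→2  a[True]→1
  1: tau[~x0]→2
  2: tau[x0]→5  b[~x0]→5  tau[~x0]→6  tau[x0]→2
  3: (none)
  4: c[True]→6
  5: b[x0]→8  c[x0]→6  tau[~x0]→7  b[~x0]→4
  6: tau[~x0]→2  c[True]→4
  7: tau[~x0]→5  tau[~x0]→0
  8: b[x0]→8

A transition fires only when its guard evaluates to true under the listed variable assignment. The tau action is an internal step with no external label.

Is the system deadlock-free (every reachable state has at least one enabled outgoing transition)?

Answer: DEADLOCK-FREE

Trace:
R = {0,1,2,4,5,6,7}
  0: a→1  [1 out]
  1: tau→2  [1 out]
  2: b→5  tau→6  [2 out]
  4: c→6  [1 out]
  5: b→4  tau→7  [2 out]
  6: c→4  tau→2  [2 out]
  7: tau→0  tau→5  [2 out]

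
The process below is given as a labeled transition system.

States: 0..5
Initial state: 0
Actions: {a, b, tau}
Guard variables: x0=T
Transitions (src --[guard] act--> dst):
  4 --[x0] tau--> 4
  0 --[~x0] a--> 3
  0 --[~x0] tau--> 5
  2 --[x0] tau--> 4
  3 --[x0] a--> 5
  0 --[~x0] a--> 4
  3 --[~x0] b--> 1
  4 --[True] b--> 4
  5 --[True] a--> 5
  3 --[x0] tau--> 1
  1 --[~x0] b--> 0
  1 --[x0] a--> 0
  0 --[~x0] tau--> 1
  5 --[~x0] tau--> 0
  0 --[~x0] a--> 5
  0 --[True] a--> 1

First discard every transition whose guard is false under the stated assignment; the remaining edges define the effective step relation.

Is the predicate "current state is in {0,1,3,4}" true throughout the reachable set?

Inv-set: {0,1,3,4}
Reachable = {0,1}
  0: safe
  1: safe

Answer: INVARIANT HOLDS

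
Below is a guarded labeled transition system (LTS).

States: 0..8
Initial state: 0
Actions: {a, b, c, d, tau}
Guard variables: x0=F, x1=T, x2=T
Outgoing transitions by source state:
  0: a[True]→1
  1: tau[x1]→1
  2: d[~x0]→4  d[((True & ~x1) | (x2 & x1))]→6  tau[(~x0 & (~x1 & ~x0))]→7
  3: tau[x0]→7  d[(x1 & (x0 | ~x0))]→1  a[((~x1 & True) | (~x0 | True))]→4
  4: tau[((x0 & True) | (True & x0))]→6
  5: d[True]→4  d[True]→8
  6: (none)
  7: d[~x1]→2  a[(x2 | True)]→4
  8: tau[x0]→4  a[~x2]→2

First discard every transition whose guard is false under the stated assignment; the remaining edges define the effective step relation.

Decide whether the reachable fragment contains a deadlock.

Reach set: {0,1}
  0: a→1  [1 exit(s)]
  1: tau→1  [1 exit(s)]

Answer: DEADLOCK-FREE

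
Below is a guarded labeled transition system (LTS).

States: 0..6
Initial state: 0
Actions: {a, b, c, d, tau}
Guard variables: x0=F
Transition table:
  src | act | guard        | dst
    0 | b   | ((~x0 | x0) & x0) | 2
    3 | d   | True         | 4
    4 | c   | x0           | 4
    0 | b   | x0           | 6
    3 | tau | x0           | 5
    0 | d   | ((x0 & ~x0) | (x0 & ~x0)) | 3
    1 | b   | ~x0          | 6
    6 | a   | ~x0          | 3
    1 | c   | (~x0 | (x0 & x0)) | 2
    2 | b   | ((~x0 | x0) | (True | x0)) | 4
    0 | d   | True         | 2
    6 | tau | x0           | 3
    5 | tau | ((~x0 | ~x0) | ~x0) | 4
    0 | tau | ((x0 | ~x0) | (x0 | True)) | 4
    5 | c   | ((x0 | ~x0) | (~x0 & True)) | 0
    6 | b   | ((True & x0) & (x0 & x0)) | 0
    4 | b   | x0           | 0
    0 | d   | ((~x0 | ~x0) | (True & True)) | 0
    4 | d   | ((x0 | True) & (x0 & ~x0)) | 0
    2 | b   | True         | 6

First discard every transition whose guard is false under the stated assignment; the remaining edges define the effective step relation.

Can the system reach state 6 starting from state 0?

After dropping false guards: 11 live edges.
depth 0: {0}
depth 1: {2,4}  total {0,2,4}
depth 2: {6}  total {0,2,4,6}
depth 3: {3}  total {0,2,3,4,6}
R = {0,2,3,4,6}
witness 6: d·b

Answer: REACHABLE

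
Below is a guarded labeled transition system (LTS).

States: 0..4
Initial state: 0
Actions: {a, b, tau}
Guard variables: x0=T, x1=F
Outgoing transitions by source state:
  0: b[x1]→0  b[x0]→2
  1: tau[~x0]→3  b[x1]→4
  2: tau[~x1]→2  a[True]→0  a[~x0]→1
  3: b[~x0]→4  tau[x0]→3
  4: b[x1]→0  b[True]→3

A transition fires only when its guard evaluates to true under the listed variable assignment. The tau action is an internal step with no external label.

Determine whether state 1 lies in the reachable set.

Guard filter leaves 5 enabled edge(s).
depth 0: {0}
depth 1: {2}  now seen {0,2}
R = {0,2}

Answer: UNREACHABLE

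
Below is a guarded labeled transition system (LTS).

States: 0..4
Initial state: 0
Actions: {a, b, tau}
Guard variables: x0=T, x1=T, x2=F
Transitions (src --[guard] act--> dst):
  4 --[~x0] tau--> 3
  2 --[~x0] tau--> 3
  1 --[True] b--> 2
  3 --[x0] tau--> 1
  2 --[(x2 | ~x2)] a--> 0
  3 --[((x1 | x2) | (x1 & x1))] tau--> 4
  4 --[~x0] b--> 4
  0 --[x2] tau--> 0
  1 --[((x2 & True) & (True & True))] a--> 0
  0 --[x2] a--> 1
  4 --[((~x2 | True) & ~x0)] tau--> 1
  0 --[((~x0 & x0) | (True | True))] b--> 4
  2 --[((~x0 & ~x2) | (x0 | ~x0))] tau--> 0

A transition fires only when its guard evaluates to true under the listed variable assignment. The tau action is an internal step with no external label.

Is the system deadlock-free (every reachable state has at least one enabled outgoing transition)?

Reach set: {0,4}
  0: b→4  [deg 1]
  4: ∅  [STUCK]
trace reaching 4: b

Answer: DEADLOCK at state 4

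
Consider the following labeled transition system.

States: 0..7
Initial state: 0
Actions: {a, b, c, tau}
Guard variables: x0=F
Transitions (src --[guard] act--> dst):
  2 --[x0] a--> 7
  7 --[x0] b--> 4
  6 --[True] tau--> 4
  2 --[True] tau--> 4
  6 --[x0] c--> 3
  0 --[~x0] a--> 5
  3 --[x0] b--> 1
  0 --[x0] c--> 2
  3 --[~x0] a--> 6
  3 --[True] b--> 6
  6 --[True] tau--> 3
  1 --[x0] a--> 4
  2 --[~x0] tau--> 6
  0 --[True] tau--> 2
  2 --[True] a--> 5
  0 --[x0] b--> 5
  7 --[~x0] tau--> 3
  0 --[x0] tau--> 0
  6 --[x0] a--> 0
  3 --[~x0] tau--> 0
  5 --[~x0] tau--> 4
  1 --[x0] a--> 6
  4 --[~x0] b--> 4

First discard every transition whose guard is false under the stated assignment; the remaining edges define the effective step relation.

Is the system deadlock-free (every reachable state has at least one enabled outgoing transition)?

Answer: DEADLOCK-FREE

Trace:
Reachable = {0,2,3,4,5,6}
  0: a→5  tau→2  [2 exit(s)]
  2: a→5  tau→4  tau→6  [3 exit(s)]
  3: a→6  b→6  tau→0  [3 exit(s)]
  4: b→4  [1 exit(s)]
  5: tau→4  [1 exit(s)]
  6: tau→3  tau→4  [2 exit(s)]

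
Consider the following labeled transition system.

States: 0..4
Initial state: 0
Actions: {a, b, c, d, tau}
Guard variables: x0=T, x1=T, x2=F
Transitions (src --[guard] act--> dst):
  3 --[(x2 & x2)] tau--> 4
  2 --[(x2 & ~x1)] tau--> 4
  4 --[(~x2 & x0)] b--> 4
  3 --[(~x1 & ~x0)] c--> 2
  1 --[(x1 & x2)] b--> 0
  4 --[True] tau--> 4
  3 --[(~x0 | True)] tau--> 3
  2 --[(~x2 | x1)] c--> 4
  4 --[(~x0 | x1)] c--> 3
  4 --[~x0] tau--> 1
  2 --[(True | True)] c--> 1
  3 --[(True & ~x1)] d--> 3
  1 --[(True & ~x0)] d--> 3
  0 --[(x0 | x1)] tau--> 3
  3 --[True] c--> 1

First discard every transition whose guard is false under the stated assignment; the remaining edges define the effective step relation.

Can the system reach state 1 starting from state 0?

Answer: REACHABLE

Analysis:
8 transition(s) survive guard evaluation.
depth 0: {0}
depth 1: {3}  now seen {0,3}
depth 2: {1}  now seen {0,1,3}
R = {0,1,3}
witness 1: tau·c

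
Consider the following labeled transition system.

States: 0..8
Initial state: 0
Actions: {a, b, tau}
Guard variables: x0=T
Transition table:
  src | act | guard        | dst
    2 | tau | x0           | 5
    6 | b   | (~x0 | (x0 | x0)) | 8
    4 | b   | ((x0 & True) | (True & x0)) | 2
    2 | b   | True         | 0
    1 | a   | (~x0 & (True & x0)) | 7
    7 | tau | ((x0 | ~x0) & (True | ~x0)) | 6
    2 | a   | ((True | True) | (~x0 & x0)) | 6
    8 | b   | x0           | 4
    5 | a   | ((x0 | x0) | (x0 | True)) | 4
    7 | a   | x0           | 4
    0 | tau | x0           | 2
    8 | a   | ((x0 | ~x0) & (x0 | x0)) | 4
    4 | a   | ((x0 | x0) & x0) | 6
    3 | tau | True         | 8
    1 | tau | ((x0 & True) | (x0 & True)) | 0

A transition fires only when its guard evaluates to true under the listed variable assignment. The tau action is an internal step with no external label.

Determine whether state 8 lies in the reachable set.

14 transition(s) survive guard evaluation.
depth 0: {0}
depth 1: {2}  now seen {0,2}
depth 2: {5,6}  now seen {0,2,5,6}
depth 3: {4,8}  now seen {0,2,4,5,6,8}
Reachable = {0,2,4,5,6,8}
Path to 8: tau·a·b

Answer: REACHABLE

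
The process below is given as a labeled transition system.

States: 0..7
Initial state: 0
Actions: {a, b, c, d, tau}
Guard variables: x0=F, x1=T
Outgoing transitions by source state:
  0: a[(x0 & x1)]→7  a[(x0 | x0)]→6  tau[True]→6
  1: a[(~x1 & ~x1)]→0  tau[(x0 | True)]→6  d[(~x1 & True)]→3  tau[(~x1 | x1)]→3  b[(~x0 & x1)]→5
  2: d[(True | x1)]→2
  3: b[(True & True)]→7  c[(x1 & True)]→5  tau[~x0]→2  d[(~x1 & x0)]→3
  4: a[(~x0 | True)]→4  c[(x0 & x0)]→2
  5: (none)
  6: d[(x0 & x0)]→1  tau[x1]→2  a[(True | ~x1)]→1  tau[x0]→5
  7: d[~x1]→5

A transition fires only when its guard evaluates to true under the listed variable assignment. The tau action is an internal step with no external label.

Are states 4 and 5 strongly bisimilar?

Compute ~ classes (split until stable):
  round 0: {{0,1,2,3,4,5,6,7}}
  round 1: {{0},{1},{2},{3},{4},{5,7},{6}}
7 equivalence class(es) (converged in 2)
class of 4: {4}; class of 5: {5,7}

Answer: NOT BISIMILAR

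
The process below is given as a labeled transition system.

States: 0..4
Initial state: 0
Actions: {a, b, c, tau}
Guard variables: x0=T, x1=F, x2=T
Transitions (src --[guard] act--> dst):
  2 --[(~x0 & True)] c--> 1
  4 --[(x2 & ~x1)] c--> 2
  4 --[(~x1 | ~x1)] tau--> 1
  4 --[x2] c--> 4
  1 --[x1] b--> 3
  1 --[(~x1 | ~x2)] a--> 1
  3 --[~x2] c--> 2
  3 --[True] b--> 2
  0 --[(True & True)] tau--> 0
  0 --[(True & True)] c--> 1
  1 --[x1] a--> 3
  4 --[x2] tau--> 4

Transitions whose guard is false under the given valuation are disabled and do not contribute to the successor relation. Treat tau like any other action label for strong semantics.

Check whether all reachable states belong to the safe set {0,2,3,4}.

Safe = {0,2,3,4}
Reach set: {0,1}
  0: ✓
  1: ✗ unsafe
counterexample path to 1: c

Answer: INVARIANT VIOLATED at state 1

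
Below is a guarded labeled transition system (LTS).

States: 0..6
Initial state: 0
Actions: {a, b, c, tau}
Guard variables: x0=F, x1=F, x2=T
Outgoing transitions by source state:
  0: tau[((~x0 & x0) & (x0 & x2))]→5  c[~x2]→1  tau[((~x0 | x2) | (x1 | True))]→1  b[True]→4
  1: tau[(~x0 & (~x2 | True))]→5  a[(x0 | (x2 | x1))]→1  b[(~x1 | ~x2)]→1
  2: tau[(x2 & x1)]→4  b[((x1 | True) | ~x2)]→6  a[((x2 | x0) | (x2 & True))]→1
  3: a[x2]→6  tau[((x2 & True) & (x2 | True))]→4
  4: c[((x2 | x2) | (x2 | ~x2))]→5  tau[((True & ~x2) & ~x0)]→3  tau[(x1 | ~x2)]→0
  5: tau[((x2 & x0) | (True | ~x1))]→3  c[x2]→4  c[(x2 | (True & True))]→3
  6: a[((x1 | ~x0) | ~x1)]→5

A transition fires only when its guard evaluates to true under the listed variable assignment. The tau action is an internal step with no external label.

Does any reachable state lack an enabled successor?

Reach set: {0,1,3,4,5,6}
  0: b→4  tau→1  [2 exit(s)]
  1: a→1  b→1  tau→5  [3 exit(s)]
  3: a→6  tau→4  [2 exit(s)]
  4: c→5  [1 exit(s)]
  5: c→3  c→4  tau→3  [3 exit(s)]
  6: a→5  [1 exit(s)]

Answer: DEADLOCK-FREE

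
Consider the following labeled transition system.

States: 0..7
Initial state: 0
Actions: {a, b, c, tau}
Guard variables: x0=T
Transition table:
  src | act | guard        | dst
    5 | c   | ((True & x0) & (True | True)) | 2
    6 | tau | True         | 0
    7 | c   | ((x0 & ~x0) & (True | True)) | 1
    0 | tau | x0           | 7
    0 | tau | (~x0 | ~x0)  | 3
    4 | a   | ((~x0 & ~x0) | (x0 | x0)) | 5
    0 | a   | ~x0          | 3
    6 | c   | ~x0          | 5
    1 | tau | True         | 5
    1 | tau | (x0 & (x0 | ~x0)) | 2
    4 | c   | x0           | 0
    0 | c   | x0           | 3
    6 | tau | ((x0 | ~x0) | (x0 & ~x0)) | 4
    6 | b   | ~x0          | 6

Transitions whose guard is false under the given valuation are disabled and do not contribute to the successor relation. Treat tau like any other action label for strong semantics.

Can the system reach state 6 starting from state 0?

After dropping false guards: 9 live edges.
L0 = {0}
L1 = {3,7}  cumulative {0,3,7}
R = {0,3,7}

Answer: UNREACHABLE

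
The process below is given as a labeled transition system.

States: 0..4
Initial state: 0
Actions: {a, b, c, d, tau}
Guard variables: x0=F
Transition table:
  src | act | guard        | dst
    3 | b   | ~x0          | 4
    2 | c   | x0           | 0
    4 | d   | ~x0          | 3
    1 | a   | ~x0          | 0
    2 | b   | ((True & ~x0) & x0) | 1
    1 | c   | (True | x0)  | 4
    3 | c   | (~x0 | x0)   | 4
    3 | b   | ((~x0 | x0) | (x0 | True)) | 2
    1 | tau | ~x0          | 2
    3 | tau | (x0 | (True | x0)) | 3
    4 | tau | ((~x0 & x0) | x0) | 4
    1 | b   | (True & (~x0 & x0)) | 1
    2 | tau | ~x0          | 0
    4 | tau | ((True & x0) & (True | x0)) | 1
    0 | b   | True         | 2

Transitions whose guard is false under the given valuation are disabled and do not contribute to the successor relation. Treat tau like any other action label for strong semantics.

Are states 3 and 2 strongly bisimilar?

Bisimulation quotient by refinement:
  P[0] = {{0,1,2,3,4}}
  P[1] = {{0},{1},{2},{3},{4}}
Fixed point at round 2; 5 class(es).
class of 3: {3}; class of 2: {2}

Answer: NOT BISIMILAR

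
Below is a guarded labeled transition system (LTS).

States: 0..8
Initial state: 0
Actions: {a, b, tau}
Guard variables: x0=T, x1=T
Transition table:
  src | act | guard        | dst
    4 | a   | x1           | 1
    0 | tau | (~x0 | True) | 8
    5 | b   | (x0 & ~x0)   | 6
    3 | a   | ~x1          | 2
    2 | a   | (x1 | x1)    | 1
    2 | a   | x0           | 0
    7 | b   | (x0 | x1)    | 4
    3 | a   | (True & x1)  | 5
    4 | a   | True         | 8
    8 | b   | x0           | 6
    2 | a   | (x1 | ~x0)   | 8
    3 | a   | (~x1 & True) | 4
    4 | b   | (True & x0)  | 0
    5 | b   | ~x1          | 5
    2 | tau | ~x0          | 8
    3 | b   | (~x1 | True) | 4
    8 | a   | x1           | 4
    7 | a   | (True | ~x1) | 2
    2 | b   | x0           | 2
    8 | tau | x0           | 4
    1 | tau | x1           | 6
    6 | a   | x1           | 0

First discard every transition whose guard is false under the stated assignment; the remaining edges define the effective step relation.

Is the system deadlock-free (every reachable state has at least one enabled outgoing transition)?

R = {0,1,4,6,8}
  0: tau→8  [1 out]
  1: tau→6  [1 out]
  4: a→1  a→8  b→0  [3 out]
  6: a→0  [1 out]
  8: a→4  b→6  tau→4  [3 out]

Answer: DEADLOCK-FREE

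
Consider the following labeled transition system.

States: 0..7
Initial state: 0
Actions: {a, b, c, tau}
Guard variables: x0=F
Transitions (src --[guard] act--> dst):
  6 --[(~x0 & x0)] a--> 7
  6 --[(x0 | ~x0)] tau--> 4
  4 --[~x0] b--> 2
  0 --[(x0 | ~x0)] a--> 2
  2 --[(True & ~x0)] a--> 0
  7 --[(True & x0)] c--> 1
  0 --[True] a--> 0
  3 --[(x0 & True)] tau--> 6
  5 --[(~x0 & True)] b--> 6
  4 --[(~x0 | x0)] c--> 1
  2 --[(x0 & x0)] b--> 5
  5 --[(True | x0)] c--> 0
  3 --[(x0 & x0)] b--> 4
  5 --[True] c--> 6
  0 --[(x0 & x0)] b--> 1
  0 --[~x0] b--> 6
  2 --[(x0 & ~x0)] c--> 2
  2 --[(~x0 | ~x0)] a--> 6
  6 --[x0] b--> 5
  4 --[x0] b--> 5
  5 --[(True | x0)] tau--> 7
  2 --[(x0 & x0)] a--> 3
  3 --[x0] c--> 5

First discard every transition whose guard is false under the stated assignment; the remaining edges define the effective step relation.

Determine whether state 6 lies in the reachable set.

After dropping false guards: 12 live edges.
Layer 0: {0}
Layer 1: {2,6}  cumulative {0,2,6}
Layer 2: {4}  cumulative {0,2,4,6}
Layer 3: {1}  cumulative {0,1,2,4,6}
R = {0,1,2,4,6}
witness 6: b

Answer: REACHABLE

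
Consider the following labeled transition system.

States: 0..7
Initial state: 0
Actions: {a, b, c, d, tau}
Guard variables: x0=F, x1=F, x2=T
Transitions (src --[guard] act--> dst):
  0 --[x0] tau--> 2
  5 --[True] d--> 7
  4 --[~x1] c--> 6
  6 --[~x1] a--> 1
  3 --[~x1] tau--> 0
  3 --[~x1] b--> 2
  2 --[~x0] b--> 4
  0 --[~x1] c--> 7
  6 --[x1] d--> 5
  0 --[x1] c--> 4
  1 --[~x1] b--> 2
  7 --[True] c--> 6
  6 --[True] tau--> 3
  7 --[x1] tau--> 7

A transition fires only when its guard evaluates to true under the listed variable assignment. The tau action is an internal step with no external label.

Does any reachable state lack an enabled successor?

Answer: DEADLOCK-FREE

Trace:
R = {0,1,2,3,4,6,7}
  0: c→7  [1 out]
  1: b→2  [1 out]
  2: b→4  [1 out]
  3: b→2  tau→0  [2 out]
  4: c→6  [1 out]
  6: a→1  tau→3  [2 out]
  7: c→6  [1 out]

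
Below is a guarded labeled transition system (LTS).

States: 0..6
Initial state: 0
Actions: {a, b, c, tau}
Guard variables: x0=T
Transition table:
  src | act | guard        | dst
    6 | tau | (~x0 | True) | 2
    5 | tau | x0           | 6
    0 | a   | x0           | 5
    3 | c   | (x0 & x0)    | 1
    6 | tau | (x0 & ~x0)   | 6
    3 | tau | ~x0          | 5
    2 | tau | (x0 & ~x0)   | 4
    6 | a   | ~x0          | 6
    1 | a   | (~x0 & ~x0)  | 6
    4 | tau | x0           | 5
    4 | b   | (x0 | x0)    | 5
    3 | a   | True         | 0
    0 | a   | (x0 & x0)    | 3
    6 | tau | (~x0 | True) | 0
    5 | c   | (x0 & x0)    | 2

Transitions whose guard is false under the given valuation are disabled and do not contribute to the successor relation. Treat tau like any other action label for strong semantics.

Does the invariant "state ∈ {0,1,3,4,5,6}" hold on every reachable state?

Answer: INVARIANT VIOLATED at state 2

Working:
Allowed set {0,1,3,4,5,6}
Reach set: {0,1,2,3,5,6}
  0: ✓
  1: ✓
  2: outside
  3: ✓
  5: ✓
  6: ✓
witness against invariant: a·c → 2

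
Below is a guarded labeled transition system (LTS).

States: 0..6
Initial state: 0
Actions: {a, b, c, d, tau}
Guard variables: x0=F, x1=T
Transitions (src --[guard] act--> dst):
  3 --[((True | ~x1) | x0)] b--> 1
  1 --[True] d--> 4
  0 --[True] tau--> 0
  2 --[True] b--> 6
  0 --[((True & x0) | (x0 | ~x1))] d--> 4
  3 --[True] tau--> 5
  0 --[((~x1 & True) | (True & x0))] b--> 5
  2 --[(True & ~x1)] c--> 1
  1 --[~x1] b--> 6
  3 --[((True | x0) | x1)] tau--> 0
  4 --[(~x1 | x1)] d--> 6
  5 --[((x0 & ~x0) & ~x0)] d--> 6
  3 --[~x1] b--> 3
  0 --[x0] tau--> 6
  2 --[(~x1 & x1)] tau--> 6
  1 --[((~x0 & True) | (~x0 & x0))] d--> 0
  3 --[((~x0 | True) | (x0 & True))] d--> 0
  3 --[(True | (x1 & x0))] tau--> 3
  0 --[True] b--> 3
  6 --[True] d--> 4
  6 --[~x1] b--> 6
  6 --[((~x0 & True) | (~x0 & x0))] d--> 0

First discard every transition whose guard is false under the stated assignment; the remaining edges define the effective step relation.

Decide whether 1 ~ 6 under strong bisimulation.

Compute ~ classes (split until stable):
  P[0] = {{0,1,2,3,4,5,6}}
  P[1] = {{0},{1,4,6},{2},{3},{5}}
  P[2] = {{0},{1,6},{2},{3},{4},{5}}
stable after 3 split(s): 6 block(s)
[1]={1,6}  [6]={1,6}

Answer: BISIMILAR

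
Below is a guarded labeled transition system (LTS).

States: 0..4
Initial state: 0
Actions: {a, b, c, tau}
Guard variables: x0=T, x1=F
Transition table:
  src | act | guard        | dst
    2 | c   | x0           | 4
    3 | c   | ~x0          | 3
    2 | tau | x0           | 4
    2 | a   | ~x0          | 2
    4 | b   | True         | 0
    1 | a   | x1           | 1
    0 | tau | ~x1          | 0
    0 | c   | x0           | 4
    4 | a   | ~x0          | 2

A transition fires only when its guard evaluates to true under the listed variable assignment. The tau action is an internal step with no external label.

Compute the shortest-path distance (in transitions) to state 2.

Breadth-first toward 2:
  L0 = {0}
  L1 = {4}
2 never appears.

Answer: UNREACHABLE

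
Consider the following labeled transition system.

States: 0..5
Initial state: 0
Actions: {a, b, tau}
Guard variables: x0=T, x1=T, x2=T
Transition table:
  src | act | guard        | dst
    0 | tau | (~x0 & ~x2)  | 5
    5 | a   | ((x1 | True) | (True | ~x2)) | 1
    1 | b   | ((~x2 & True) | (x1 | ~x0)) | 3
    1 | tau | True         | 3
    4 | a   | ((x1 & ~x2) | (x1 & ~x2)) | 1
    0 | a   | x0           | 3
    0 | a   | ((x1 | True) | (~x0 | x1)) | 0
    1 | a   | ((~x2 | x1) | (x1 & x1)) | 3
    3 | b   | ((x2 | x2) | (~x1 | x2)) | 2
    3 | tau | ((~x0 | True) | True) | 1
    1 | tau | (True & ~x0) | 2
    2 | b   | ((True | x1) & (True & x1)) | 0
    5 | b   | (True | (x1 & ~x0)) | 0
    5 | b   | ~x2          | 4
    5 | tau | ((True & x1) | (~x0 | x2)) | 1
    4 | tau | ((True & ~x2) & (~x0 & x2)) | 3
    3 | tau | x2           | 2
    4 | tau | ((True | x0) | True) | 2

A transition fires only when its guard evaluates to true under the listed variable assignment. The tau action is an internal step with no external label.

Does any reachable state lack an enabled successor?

Answer: DEADLOCK-FREE

Working:
Reachable = {0,1,2,3}
  0: a→0  a→3  [2 exit(s)]
  1: a→3  b→3  tau→3  [3 exit(s)]
  2: b→0  [1 exit(s)]
  3: b→2  tau→1  tau→2  [3 exit(s)]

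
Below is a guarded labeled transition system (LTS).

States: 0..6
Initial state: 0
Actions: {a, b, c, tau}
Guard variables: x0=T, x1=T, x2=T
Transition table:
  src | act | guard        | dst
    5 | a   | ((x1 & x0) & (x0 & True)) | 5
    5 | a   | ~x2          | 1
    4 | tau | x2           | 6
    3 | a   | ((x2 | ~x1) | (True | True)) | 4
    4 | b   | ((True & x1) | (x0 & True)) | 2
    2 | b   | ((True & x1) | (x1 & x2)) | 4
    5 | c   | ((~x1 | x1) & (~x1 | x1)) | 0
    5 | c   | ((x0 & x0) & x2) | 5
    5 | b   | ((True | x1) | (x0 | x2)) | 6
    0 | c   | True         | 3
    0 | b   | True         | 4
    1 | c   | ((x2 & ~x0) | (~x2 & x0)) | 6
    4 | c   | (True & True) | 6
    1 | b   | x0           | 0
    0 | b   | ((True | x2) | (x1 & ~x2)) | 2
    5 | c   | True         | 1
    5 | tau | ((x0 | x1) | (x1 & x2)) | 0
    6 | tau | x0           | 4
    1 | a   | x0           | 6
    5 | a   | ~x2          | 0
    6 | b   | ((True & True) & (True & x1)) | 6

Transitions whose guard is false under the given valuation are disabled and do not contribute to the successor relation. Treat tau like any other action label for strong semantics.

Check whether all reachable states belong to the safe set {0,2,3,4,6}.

Answer: INVARIANT HOLDS

Trace:
Safe = {0,2,3,4,6}
Reachable = {0,2,3,4,6}
  0: safe
  2: safe
  3: safe
  4: safe
  6: safe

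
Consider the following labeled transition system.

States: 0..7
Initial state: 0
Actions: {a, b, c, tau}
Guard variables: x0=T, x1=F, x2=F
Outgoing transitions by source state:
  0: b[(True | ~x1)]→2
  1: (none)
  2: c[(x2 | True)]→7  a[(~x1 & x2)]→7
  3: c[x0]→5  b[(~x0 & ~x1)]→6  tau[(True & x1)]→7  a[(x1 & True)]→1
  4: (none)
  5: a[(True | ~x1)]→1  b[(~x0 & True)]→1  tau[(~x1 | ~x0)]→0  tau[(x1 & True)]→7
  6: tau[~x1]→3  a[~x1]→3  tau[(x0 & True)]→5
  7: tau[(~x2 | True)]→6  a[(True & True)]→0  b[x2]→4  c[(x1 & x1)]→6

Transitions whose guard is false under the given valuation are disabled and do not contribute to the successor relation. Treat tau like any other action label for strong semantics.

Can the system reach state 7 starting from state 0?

10 transition(s) survive guard evaluation.
L0 = {0}
L1 = {2}  now seen {0,2}
L2 = {7}  now seen {0,2,7}
L3 = {6}  now seen {0,2,6,7}
L4 = {3,5}  now seen {0,2,3,5,6,7}
L5 = {1}  now seen {0,1,2,3,5,6,7}
R = {0,1,2,3,5,6,7}
Path to 7: b·c

Answer: REACHABLE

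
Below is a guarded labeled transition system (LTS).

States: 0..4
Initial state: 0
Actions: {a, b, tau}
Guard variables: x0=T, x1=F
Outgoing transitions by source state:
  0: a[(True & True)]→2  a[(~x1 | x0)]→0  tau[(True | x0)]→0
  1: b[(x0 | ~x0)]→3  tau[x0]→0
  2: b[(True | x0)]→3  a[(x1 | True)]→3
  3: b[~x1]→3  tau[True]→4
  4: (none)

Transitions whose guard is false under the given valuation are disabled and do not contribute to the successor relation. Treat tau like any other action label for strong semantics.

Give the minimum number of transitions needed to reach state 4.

Answer: 3

Analysis:
BFS to 4:
  L0 = {0}
  L1 = {2}
  L2 = {3}
  L3 = {4}
depth(4)=3, e.g. a·a·tau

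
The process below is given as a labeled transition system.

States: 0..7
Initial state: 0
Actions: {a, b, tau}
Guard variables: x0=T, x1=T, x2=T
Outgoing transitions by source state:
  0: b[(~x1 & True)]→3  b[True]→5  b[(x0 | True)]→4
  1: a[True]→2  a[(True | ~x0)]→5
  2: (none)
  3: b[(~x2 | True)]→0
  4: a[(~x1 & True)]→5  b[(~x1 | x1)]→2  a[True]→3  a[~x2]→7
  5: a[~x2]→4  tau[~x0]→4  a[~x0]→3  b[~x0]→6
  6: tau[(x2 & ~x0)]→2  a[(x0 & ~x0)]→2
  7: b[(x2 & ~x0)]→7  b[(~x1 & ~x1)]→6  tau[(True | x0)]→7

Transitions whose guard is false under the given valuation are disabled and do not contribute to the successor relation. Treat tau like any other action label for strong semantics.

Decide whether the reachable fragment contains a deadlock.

Answer: DEADLOCK at state 2

Working:
Reach set: {0,2,3,4,5}
  0: b→4  b→5  [2 out]
  2: ∅  [no exit]
  3: b→0  [1 out]
  4: a→3  b→2  [2 out]
  5: ∅  [no exit]
Path to 2: b·b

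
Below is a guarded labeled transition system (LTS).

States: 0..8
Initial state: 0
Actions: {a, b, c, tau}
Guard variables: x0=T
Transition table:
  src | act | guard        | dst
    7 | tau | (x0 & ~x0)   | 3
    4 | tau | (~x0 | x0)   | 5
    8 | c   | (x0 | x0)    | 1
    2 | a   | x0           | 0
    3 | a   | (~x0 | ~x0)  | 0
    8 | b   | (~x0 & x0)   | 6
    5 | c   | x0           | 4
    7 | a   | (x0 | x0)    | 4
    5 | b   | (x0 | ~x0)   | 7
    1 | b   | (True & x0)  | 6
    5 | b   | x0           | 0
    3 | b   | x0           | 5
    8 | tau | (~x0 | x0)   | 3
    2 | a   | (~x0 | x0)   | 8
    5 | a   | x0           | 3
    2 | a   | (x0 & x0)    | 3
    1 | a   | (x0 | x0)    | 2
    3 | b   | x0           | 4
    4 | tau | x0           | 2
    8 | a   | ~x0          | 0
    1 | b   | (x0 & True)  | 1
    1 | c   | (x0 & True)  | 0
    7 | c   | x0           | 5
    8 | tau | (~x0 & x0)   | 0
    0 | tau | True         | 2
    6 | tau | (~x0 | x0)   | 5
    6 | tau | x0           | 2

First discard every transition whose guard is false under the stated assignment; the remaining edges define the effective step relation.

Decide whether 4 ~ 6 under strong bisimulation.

Answer: BISIMILAR

Working:
Compute ~ classes (split until stable):
  round 0: {{0,1,2,3,4,5,6,7,8}}
  round 1: {{0,4,6},{1,5},{2},{3},{7},{8}}
  round 2: {{0},{1},{2},{3},{4,6},{5},{7},{8}}
Fixed point at round 3; 8 class(es).
4∈{4,6}, 6∈{4,6}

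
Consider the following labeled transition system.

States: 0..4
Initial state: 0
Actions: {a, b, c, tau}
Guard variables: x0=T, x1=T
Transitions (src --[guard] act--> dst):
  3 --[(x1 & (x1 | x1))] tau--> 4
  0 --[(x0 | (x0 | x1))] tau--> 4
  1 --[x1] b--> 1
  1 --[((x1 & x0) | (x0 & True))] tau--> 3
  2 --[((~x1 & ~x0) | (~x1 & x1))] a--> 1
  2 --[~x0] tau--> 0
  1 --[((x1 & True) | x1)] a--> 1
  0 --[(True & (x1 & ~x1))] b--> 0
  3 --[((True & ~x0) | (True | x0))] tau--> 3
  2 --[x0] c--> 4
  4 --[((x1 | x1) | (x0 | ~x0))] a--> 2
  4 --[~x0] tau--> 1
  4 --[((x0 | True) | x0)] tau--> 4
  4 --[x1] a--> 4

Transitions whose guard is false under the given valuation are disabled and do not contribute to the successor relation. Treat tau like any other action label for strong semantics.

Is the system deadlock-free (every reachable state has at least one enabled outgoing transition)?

Reach set: {0,2,4}
  0: tau→4  [deg 1]
  2: c→4  [deg 1]
  4: a→2  a→4  tau→4  [deg 3]

Answer: DEADLOCK-FREE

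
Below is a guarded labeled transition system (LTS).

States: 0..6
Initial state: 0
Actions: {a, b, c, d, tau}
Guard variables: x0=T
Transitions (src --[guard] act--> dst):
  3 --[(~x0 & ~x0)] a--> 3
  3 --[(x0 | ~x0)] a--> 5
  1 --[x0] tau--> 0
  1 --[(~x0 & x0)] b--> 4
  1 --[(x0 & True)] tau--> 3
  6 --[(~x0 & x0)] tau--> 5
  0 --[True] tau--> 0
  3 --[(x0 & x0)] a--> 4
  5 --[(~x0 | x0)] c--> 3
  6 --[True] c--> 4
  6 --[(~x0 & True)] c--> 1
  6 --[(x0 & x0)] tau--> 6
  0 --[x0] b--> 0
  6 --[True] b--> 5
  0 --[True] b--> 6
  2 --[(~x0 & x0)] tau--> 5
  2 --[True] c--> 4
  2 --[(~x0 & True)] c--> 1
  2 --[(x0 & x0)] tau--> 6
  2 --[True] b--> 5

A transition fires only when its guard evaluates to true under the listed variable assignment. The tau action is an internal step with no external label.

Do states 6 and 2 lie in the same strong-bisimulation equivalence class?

Answer: BISIMILAR

Working:
Compute ~ classes (split until stable):
  round 0: {{0,1,2,3,4,5,6}}
  round 1: {{0},{1},{2,6},{3},{4},{5}}
6 equivalence class(es) (converged in 2)
[6]={2,6}  [2]={2,6}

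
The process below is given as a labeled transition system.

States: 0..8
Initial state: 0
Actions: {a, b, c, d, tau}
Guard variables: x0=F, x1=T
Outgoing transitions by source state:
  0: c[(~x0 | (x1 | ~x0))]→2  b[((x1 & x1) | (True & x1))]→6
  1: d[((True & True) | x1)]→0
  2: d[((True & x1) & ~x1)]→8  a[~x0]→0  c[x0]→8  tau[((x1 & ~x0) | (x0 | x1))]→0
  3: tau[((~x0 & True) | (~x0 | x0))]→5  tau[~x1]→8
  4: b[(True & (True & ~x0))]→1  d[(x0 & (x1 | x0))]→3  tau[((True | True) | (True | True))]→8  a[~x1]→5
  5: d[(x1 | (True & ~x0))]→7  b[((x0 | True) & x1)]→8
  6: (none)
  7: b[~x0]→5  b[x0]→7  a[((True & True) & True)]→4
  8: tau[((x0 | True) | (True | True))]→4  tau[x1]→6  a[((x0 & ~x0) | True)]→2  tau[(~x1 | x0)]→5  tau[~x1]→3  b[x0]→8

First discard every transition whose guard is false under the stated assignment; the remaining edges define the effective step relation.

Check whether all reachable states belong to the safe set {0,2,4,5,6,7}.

Safe = {0,2,4,5,6,7}
Reachable = {0,2,6}
  0: ok
  2: ok
  6: ok

Answer: INVARIANT HOLDS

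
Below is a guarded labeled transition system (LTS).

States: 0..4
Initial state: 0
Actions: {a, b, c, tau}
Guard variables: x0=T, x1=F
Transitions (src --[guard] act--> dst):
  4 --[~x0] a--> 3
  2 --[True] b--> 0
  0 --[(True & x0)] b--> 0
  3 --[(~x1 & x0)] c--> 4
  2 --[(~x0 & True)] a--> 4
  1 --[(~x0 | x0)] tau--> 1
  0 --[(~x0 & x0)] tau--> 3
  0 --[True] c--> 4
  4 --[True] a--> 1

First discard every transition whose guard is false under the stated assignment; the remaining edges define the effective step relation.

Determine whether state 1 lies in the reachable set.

After dropping false guards: 6 live edges.
depth 0: {0}
depth 1: {4}  cumulative {0,4}
depth 2: {1}  cumulative {0,1,4}
Reach set: {0,1,4}
Path to 1: c·a

Answer: REACHABLE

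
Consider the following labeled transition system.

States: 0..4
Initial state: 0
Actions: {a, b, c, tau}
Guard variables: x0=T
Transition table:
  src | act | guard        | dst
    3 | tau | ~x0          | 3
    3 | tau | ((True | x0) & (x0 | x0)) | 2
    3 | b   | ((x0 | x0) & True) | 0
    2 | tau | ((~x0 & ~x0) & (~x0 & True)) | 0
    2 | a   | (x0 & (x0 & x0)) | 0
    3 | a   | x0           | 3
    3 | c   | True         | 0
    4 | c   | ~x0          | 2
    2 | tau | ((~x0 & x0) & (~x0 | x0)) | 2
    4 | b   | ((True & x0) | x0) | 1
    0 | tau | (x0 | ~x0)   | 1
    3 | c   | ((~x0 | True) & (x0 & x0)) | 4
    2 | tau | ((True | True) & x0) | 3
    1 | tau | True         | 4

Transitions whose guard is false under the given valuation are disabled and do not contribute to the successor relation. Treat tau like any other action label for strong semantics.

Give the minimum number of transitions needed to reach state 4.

Answer: 2

Trace:
BFS to 4:
  Layer 0: {0}
  Layer 1: {1}
  Layer 2: {4}
4 enters at depth 2; path tau·tau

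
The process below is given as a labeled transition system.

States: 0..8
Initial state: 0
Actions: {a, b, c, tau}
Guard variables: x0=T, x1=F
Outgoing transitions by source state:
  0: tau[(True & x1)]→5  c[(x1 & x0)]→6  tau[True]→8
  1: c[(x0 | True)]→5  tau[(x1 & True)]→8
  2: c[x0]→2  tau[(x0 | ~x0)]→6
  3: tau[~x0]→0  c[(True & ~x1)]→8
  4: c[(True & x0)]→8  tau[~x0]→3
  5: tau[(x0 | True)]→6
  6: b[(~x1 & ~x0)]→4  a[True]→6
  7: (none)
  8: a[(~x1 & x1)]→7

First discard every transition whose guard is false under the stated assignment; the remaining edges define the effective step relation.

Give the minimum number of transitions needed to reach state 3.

Answer: UNREACHABLE

Analysis:
Breadth-first toward 3:
  Layer 0: {0}
  Layer 1: {8}
3 never appears.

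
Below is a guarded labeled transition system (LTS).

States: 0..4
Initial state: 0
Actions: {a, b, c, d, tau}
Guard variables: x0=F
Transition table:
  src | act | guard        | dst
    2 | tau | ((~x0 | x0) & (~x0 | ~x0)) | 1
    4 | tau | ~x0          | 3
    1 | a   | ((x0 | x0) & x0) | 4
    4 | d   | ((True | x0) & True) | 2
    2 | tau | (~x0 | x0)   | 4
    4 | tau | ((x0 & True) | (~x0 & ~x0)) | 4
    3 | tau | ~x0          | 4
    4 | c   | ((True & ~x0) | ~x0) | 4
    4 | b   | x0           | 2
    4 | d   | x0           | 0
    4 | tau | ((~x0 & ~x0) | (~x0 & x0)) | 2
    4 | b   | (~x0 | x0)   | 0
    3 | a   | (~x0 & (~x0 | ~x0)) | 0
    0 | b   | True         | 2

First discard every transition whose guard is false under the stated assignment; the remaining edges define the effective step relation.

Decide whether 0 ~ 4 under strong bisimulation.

Answer: NOT BISIMILAR

Working:
Bisimulation quotient by refinement:
  round 0: {{0,1,2,3,4}}
  round 1: {{0},{1},{2},{3},{4}}
5 equivalence class(es) (converged in 2)
0∈{0}, 4∈{4}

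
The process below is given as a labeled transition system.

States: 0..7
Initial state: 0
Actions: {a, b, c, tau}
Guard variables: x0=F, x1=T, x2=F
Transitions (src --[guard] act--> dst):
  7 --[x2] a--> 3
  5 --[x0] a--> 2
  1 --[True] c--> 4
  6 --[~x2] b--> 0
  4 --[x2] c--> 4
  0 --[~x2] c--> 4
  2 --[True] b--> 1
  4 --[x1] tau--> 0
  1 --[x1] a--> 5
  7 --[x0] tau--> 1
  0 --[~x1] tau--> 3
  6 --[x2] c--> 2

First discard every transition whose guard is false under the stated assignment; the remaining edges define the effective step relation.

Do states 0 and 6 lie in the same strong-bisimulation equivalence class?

Answer: NOT BISIMILAR

Trace:
Compute ~ classes (split until stable):
  π0 = {{0,1,2,3,4,5,6,7}}
  π1 = {{0},{1},{2,6},{3,5,7},{4}}
  π2 = {{0},{1},{2},{3,5,7},{4},{6}}
6 equivalence class(es) (converged in 3)
0∈{0}, 6∈{6}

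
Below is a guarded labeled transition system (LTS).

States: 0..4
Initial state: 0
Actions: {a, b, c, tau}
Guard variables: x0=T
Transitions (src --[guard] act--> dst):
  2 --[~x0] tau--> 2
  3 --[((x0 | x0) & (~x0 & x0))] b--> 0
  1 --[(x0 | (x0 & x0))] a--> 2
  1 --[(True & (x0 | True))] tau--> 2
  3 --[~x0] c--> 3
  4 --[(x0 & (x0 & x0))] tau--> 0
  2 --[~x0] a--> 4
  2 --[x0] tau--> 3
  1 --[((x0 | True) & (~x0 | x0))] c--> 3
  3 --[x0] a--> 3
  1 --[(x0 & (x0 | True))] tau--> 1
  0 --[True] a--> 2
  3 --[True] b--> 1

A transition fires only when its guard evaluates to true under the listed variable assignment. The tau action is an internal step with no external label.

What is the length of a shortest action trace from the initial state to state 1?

Answer: 3

Analysis:
Breadth-first toward 1:
  L0 = {0}
  L1 = {2}
  L2 = {3}
  L3 = {1}
depth(1)=3, e.g. a·tau·b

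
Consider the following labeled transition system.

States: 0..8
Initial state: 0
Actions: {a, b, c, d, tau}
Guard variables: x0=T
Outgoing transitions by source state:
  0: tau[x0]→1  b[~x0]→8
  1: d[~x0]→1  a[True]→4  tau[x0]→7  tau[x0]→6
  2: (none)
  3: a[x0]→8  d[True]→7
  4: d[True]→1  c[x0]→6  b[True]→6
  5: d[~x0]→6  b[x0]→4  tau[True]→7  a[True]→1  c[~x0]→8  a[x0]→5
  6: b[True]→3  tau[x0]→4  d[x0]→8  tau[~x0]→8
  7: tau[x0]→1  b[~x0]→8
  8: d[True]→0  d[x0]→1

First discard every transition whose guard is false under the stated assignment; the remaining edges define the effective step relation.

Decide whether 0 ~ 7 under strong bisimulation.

Answer: BISIMILAR

Working:
Bisimulation quotient by refinement:
  round 0: {{0,1,2,3,4,5,6,7,8}}
  round 1: {{0,7},{1},{2},{3},{4},{5},{6},{8}}
stable after 2 split(s): 8 block(s)
0∈{0,7}, 7∈{0,7}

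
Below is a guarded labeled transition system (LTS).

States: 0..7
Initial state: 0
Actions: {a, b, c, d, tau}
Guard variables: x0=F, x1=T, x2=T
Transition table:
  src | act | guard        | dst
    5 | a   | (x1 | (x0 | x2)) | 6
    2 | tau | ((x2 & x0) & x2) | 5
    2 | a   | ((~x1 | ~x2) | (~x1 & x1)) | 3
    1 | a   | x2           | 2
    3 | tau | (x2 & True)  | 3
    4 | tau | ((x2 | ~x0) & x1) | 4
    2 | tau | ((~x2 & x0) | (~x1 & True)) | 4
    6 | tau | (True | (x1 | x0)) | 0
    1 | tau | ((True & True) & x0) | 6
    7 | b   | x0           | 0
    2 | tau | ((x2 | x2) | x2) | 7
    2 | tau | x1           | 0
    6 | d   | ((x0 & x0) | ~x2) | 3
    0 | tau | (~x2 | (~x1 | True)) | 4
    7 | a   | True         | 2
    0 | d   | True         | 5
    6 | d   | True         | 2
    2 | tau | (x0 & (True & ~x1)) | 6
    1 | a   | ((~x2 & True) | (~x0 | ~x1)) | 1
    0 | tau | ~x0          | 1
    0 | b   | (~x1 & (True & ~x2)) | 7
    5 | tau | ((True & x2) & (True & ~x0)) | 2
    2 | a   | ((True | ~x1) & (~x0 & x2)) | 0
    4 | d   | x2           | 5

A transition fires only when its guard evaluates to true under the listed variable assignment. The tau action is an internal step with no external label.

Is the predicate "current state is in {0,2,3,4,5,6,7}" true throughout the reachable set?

Allowed set {0,2,3,4,5,6,7}
Reach set: {0,1,2,4,5,6,7}
  0: ✓
  1: outside
  2: ✓
  4: ✓
  5: ✓
  6: ✓
  7: ✓
witness against invariant: tau → 1

Answer: INVARIANT VIOLATED at state 1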